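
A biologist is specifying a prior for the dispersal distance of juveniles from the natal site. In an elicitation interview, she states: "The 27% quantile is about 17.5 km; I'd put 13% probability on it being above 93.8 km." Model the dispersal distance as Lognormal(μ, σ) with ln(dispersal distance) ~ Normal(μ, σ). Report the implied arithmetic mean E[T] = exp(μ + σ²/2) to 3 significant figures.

E[T] ≈ 50.4 km

If T ~ Lognormal(μ,σ) then ln T ~ Normal(μ,σ), so the p-quantile of ln T is μ + z_p·σ.
ln(17.5) = 2.862 and ln(93.8) = 4.541; z_{0.27} = -0.6128, z_{0.87} = 1.126.
σ = (4.541 − 2.862)/(1.126 − (-0.6128)) = 0.965.
μ = 2.862 − (-0.6128)·0.965 = 3.454.
E[T] = exp(μ + σ²/2) = exp(3.454 + 0.4660) = 50.4 km.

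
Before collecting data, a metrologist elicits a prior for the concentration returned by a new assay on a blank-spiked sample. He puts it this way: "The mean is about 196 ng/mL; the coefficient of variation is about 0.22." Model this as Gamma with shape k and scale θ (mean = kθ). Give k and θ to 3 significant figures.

For Gamma(k, scale θ): mean = kθ, variance = kθ², so CV = 1/√k.
CV = 0.22, hence k = 1/CV² = 20.7.
Then θ = mean/k = 196/20.7 = 9.49.

k ≈ 20.7, θ ≈ 9.49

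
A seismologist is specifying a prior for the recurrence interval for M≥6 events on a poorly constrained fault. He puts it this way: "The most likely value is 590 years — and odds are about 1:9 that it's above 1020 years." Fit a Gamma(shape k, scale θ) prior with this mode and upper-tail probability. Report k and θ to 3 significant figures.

Gamma(k,θ) with k>1 has mode (k−1)θ, so θ = 590/(k−1).
Need P(X < 1020) = 0.9 with θ tied to k this way. Start at k = 2, θ = 590: P(X<1020) ≈ 0.516.
Too low — raise k to concentrate. Iterating converges to k ≈ 7.33.
Then θ = 590/(7.33−1) ≈ 93.2.

k ≈ 7.33, θ ≈ 93.2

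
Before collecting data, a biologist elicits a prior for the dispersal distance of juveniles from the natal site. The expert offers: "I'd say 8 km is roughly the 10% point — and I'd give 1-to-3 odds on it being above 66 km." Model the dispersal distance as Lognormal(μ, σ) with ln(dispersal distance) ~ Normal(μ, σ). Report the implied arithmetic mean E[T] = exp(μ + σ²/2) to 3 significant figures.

If T ~ Lognormal(μ,σ) then ln T ~ Normal(μ,σ), so the p-quantile of ln T is μ + z_p·σ.
ln(8) = 2.079 and ln(66) = 4.19; z_{0.1} = -1.282, z_{0.75} = 0.6745.
σ = (4.19 − 2.079)/(0.6745 − (-1.282)) = 1.079.
μ = 2.079 − (-1.282)·1.079 = 3.462.
E[T] = exp(μ + σ²/2) = exp(3.462 + 0.5819) = 57 km.

E[T] ≈ 57 km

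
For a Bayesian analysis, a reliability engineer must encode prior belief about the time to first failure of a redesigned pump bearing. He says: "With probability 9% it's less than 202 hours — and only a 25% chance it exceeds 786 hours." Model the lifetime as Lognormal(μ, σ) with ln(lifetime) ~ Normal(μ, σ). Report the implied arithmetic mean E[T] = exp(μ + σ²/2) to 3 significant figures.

E[T] ≈ 626 hours

If T ~ Lognormal(μ,σ) then ln T ~ Normal(μ,σ), so the p-quantile of ln T is μ + z_p·σ.
ln(202) = 5.308 and ln(786) = 6.667; z_{0.09} = -1.341, z_{0.75} = 0.6745.
σ = (6.667 − 5.308)/(0.6745 − (-1.341)) = 0.674.
μ = 5.308 − (-1.341)·0.674 = 6.212.
E[T] = exp(μ + σ²/2) = exp(6.212 + 0.2273) = 626 hours.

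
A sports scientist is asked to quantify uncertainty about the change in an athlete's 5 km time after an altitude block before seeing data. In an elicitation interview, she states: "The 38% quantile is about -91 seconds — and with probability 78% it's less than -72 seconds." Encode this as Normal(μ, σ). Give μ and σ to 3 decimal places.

μ = -85.614, σ = 17.631

The p-quantile of Normal(μ,σ) is μ + z_p·σ, with z_{0.38} = -0.3055 and z_{0.78} = 0.7722.
Eliminate σ: μ = (z₂·x₁ − z₁·x₂)/(z₂ − z₁) = (0.7722·-91 − (-0.3055)·-72)/1.078 = -85.614.
Then σ = (x₂ − x₁)/(z₂ − z₁) = (-72 − -91)/1.078 = 17.631.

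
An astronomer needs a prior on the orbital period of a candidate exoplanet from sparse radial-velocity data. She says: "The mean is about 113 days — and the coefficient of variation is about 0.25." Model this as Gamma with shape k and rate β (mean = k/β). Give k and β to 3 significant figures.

For Gamma(k, rate β): mean = k/β, variance = k/β², so CV = 1/√k.
CV = 0.25, hence k = 1/CV² = 16.
Then β = k/mean = 16/113 = 0.142.

k ≈ 16, β ≈ 0.142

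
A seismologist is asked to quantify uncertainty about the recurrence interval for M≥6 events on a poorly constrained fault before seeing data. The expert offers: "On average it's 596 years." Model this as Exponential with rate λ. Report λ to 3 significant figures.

λ ≈ 0.00168

Exponential mean = 1/λ, so λ = 1/596.0 = 0.00168.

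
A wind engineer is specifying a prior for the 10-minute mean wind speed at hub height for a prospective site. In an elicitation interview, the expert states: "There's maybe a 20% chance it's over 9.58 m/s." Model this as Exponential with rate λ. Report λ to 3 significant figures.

λ ≈ 0.168

P(T > 9.58) = e^(−λ·9.58) = 0.2, so λ = −ln(0.2)/9.58 = 0.168.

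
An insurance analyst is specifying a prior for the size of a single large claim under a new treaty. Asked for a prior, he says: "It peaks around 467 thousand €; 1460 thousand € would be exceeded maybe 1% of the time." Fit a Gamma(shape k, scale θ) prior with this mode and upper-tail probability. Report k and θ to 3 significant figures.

k ≈ 4.43, θ ≈ 136

Gamma(k,θ) with k>1 has mode (k−1)θ, so θ = 467/(k−1).
Need P(X < 1460) = 0.99 with θ tied to k this way. Start at k = 2, θ = 467: P(X<1460) ≈ 0.819.
Too low — raise k to concentrate. Iterating converges to k ≈ 4.43.
Then θ = 467/(4.43−1) ≈ 136.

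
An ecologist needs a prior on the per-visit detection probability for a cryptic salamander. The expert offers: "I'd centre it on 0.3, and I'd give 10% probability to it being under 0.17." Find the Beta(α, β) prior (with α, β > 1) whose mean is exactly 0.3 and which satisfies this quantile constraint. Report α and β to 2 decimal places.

With mean 0.3 fixed, write α = 0.3s, β = 0.7s where s = α+β.
Need P(θ < 0.17) = 0.1 under Beta(0.3s, 0.7s). Normal approximation: (q−m)/√(m(1−m)/s) ≈ z_{0.1} = -1.28, so s ≈ 0.3·0.7·(-1.28)²/(0.17−0.3)² = 20.4.
At s = 20.4: P(θ<0.17) ≈ 0.087. Adjusting to match 0.1 gives s ≈ 18.33.
So α = 0.3·18.33 ≈ 5.50, β = 0.7·18.33 ≈ 12.83.

α ≈ 5.50, β ≈ 12.83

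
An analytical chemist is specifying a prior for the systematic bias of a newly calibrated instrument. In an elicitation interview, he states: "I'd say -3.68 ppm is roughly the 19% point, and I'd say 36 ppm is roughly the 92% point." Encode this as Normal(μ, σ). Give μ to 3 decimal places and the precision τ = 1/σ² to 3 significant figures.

The p-quantile of Normal(μ,σ) is μ + z_p·σ, with z_{0.19} = -0.8779 and z_{0.92} = 1.405.
Eliminate σ: μ = (z₂·x₁ − z₁·x₂)/(z₂ − z₁) = (1.405·-3.68 − (-0.8779)·36)/2.283 = 11.579.
Then σ = (x₂ − x₁)/(z₂ − z₁) = (36 − -3.68)/2.283 = 17.381.
Precision τ = 1/σ² = 1/17.38² = 0.00331.

μ = 11.579, τ = 0.00331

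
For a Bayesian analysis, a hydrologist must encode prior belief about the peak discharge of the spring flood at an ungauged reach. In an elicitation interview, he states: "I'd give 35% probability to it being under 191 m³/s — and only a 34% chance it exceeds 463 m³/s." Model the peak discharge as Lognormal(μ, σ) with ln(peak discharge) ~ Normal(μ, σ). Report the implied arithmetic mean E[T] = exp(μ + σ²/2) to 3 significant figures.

If T ~ Lognormal(μ,σ) then ln T ~ Normal(μ,σ), so the p-quantile of ln T is μ + z_p·σ.
ln(191) = 5.252 and ln(463) = 6.138; z_{0.35} = -0.3853, z_{0.66} = 0.4125.
σ = (6.138 − 5.252)/(0.4125 − (-0.3853)) = 1.110.
μ = 5.252 − (-0.3853)·1.110 = 5.680.
E[T] = exp(μ + σ²/2) = exp(5.680 + 0.6159) = 542 m³/s.

E[T] ≈ 542 m³/s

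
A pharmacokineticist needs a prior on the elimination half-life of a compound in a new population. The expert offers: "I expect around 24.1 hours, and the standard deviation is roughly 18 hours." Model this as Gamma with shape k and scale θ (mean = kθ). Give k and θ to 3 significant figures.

For Gamma(k, scale θ): mean = kθ, variance = kθ², so CV = 1/√k.
CV = SD/mean = 18/24.1 = 0.7469, hence k = 1/CV² = 1.79.
Then θ = mean/k = 24.1/1.79 = 13.4.

k ≈ 1.79, θ ≈ 13.4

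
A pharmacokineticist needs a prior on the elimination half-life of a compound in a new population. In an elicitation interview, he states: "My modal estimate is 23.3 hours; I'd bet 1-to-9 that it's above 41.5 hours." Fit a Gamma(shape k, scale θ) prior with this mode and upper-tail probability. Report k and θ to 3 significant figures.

k ≈ 6.71, θ ≈ 4.08

Gamma(k,θ) with k>1 has mode (k−1)θ, so θ = 23.3/(k−1).
Need P(X < 41.5) = 0.9 with θ tied to k this way. Start at k = 2, θ = 23.3: P(X<41.5) ≈ 0.532.
Too low — raise k to concentrate. Iterating converges to k ≈ 6.71.
Then θ = 23.3/(6.71−1) ≈ 4.08.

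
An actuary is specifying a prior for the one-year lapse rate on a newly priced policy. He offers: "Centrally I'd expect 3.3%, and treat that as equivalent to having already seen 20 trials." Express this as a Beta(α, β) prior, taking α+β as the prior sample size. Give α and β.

Under the effective-sample-size interpretation, Beta(α, β) has prior mean α/(α+β) and prior sample size α+β.
So α+β = 20 and α/(α+β) = 0.033, giving α = 0.033·20 = 0.66 and β = 20 − 0.66 = 19.34.

α = 0.66, β = 19.34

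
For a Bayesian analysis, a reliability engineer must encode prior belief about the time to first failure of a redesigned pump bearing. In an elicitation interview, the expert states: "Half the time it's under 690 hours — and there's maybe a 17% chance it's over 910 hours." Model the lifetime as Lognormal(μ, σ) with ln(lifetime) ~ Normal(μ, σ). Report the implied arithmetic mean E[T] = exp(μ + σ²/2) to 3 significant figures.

If T ~ Lognormal(μ,σ) then ln T ~ Normal(μ,σ), so the p-quantile of ln T is μ + z_p·σ.
ln(690) = 6.537 and ln(910) = 6.813; z_{0.5} = 0, z_{0.83} = 0.9542.
σ = (6.813 − 6.537)/(0.9542 − (0)) = 0.290.
μ = 6.537 − (0)·0.290 = 6.537.
E[T] = exp(μ + σ²/2) = exp(6.537 + 0.0421) = 720 hours.

E[T] ≈ 720 hours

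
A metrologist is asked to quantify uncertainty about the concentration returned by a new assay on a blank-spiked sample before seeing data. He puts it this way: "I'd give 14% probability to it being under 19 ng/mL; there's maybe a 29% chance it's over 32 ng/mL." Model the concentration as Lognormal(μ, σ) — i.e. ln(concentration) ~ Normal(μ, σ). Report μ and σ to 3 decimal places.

If T ~ Lognormal(μ,σ) then ln T ~ Normal(μ,σ), so the p-quantile of ln T is μ + z_p·σ.
ln(19) = 2.944 and ln(32) = 3.466; z_{0.14} = -1.08, z_{0.71} = 0.5534.
σ = (3.466 − 2.944)/(0.5534 − (-1.08)) = 0.319.
μ = 2.944 − (-1.08)·0.319 = 3.289.

μ ≈ 3.289, σ ≈ 0.319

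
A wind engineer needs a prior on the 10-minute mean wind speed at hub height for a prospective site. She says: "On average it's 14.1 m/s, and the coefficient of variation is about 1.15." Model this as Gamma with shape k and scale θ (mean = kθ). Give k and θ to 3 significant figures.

For Gamma(k, scale θ): mean = kθ, variance = kθ², so CV = 1/√k.
CV = 1.15, hence k = 1/CV² = 0.756.
Then θ = mean/k = 14.1/0.756 = 18.6.

k ≈ 0.756, θ ≈ 18.6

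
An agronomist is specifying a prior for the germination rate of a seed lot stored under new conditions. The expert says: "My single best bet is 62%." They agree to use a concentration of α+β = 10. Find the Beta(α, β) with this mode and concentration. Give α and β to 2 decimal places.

α = 5.96, β = 4.04

For α,β > 1 the Beta mode is (α−1)/(α+β−2). With α+β = 10, the mode is (α−1)/8.
Set (α−1)/8 = 0.62 → α = 1 + 0.62·8 = 5.96.
β = 10 − α = 4.04.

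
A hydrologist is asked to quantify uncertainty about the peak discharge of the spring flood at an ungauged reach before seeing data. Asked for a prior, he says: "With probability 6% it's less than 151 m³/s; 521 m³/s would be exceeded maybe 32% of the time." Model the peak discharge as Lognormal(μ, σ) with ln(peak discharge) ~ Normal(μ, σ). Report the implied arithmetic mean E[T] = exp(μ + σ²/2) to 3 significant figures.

If T ~ Lognormal(μ,σ) then ln T ~ Normal(μ,σ), so the p-quantile of ln T is μ + z_p·σ.
ln(151) = 5.017 and ln(521) = 6.256; z_{0.06} = -1.555, z_{0.68} = 0.4677.
σ = (6.256 − 5.017)/(0.4677 − (-1.555)) = 0.612.
μ = 5.017 − (-1.555)·0.612 = 5.969.
E[T] = exp(μ + σ²/2) = exp(5.969 + 0.1875) = 472 m³/s.

E[T] ≈ 472 m³/s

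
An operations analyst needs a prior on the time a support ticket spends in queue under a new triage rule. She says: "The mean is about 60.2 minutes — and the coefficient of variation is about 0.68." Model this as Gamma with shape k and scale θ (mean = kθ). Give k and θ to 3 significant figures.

k ≈ 2.16, θ ≈ 27.8

For Gamma(k, scale θ): mean = kθ, variance = kθ², so CV = 1/√k.
CV = 0.68, hence k = 1/CV² = 2.16.
Then θ = mean/k = 60.2/2.16 = 27.8.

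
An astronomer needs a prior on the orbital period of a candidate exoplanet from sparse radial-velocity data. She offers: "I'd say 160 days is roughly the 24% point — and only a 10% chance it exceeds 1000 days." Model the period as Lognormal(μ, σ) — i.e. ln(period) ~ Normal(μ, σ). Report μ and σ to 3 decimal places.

μ ≈ 5.726, σ ≈ 0.922

If T ~ Lognormal(μ,σ) then ln T ~ Normal(μ,σ), so the p-quantile of ln T is μ + z_p·σ.
ln(160) = 5.075 and ln(1000) = 6.908; z_{0.24} = -0.7063, z_{0.9} = 1.282.
σ = (6.908 − 5.075)/(1.282 − (-0.7063)) = 0.922.
μ = 5.075 − (-0.7063)·0.922 = 5.726.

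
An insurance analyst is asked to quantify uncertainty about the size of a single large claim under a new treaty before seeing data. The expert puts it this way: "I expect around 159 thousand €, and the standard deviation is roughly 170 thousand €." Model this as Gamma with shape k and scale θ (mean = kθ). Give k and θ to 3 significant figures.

k ≈ 0.875, θ ≈ 182

For Gamma(k, scale θ): mean = kθ, variance = kθ², so CV = 1/√k.
CV = SD/mean = 170/159 = 1.069, hence k = 1/CV² = 0.875.
Then θ = mean/k = 159/0.875 = 182.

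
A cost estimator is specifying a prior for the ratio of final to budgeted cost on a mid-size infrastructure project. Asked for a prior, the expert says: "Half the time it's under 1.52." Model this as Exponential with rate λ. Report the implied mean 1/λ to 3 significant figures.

mean ≈ 2.19

Exponential median = ln 2 / λ, so λ = ln 2 / 1.52 = 0.456.
Mean = 1/λ = 2.19.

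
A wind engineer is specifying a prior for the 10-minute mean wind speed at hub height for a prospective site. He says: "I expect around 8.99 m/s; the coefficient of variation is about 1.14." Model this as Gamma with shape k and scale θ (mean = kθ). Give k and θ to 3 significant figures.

k ≈ 0.769, θ ≈ 11.7

For Gamma(k, scale θ): mean = kθ, variance = kθ², so CV = 1/√k.
CV = 1.14, hence k = 1/CV² = 0.769.
Then θ = mean/k = 8.99/0.769 = 11.7.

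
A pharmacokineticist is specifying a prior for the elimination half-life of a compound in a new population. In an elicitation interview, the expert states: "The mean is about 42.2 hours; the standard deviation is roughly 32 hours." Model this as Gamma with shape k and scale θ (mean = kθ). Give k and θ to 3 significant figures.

For Gamma(k, scale θ): mean = kθ, variance = kθ², so CV = 1/√k.
CV = SD/mean = 32/42.2 = 0.7583, hence k = 1/CV² = 1.74.
Then θ = mean/k = 42.2/1.74 = 24.3.

k ≈ 1.74, θ ≈ 24.3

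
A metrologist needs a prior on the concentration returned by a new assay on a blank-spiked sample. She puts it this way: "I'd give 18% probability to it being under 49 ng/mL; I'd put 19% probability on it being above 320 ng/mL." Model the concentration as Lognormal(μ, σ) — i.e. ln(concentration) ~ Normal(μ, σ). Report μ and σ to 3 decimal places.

μ ≈ 4.850, σ ≈ 1.046

If T ~ Lognormal(μ,σ) then ln T ~ Normal(μ,σ), so the p-quantile of ln T is μ + z_p·σ.
ln(49) = 3.892 and ln(320) = 5.768; z_{0.18} = -0.9154, z_{0.81} = 0.8779.
σ = (5.768 − 3.892)/(0.8779 − (-0.9154)) = 1.046.
μ = 3.892 − (-0.9154)·1.046 = 4.850.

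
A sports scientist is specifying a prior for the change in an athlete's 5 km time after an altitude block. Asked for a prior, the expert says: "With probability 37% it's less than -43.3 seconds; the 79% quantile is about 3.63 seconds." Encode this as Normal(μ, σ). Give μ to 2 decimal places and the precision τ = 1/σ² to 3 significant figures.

For Normal(μ,σ), the p-quantile is μ + z_p·σ. Here z_{0.37} = -0.3319, z_{0.79} = 0.8064.
So -43.3 = μ − 0.3319σ and 3.63 = μ + 0.8064σ.
Subtracting: σ = (3.63 − -43.3)/(0.8064 − (-0.3319)) = 41.23.
Then μ = -43.3 − (-0.3319)·41.23 = -29.62.
Precision τ = 1/σ² = 1/41.23² = 0.000588.

μ = -29.62, τ = 0.000588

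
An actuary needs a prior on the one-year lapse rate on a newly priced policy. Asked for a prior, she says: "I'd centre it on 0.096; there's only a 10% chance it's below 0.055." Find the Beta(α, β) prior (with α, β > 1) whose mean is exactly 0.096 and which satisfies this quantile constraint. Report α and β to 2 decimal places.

α ≈ 7.01, β ≈ 65.99

With mean 0.096 fixed, write α = 0.096s, β = 0.904s where s = α+β.
Need P(θ < 0.055) = 0.1 under Beta(0.096s, 0.904s). Normal approximation: (q−m)/√(m(1−m)/s) ≈ z_{0.1} = -1.28, so s ≈ 0.096·0.904·(-1.28)²/(0.055−0.096)² = 84.8.
At s = 84.8: P(θ<0.055) ≈ 0.081. Adjusting to match 0.1 gives s ≈ 72.99.
So α = 0.096·72.99 ≈ 7.01, β = 0.904·72.99 ≈ 65.99.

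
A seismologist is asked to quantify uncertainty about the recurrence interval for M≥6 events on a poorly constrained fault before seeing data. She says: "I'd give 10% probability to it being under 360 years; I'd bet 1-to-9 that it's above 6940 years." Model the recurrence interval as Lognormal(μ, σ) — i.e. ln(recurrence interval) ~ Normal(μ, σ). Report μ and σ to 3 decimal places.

If T ~ Lognormal(μ,σ) then ln T ~ Normal(μ,σ), so the p-quantile of ln T is μ + z_p·σ.
ln(360) = 5.886 and ln(6940) = 8.845; z_{0.1} = -1.282, z_{0.9} = 1.282.
σ = (8.845 − 5.886)/(1.282 − (-1.282)) = 1.154.
μ = 5.886 − (-1.282)·1.154 = 7.366.

μ ≈ 7.366, σ ≈ 1.154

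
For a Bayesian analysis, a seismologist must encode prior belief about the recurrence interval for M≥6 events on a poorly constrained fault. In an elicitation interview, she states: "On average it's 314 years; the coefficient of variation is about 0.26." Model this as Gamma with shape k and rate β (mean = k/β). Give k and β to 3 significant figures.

For Gamma(k, rate β): mean = k/β, variance = k/β², so CV = 1/√k.
CV = 0.26, hence k = 1/CV² = 14.8.
Then β = k/mean = 14.8/314 = 0.0471.

k ≈ 14.8, β ≈ 0.0471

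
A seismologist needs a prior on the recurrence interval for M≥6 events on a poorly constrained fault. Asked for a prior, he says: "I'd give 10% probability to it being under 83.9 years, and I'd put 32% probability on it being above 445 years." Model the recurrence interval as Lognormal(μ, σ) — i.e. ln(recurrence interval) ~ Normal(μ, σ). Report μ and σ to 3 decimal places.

If T ~ Lognormal(μ,σ) then ln T ~ Normal(μ,σ), so the p-quantile of ln T is μ + z_p·σ.
ln(83.9) = 4.43 and ln(445) = 6.098; z_{0.1} = -1.282, z_{0.68} = 0.4677.
σ = (6.098 − 4.43)/(0.4677 − (-1.282)) = 0.954.
μ = 4.43 − (-1.282)·0.954 = 5.652.

μ ≈ 5.652, σ ≈ 0.954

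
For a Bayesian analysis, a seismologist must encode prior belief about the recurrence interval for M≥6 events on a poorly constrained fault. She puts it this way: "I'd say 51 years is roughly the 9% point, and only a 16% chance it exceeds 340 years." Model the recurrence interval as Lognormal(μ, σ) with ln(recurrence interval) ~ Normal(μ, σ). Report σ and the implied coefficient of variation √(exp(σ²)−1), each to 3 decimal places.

σ ≈ 0.812, CV ≈ 0.967

If T ~ Lognormal(μ,σ) then ln T ~ Normal(μ,σ), so the p-quantile of ln T is μ + z_p·σ.
ln(51) = 3.932 and ln(340) = 5.829; z_{0.09} = -1.341, z_{0.84} = 0.9945.
σ = (5.829 − 3.932)/(0.9945 − (-1.341)) = 0.812.
μ = 3.932 − (-1.341)·0.812 = 5.021.
CV = √(exp(σ²)−1) = √(exp(0.6600)−1) = 0.967.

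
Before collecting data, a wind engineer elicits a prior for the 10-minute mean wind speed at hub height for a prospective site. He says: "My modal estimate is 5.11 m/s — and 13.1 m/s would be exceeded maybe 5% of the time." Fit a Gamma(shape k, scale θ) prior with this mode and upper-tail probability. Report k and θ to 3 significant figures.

Gamma(k,θ) with k>1 has mode (k−1)θ, so θ = 5.11/(k−1).
Need P(X < 13.1) = 0.95 with θ tied to k this way. Start at k = 2, θ = 5.11: P(X<13.1) ≈ 0.726.
Too low — raise k to concentrate. Iterating converges to k ≈ 4.06.
Then θ = 5.11/(4.06−1) ≈ 1.67.

k ≈ 4.06, θ ≈ 1.67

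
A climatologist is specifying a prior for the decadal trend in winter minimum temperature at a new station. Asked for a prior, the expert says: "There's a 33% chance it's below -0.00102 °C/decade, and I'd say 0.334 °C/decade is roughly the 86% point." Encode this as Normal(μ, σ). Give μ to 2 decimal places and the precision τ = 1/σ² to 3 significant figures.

For Normal(μ,σ), the p-quantile is μ + z_p·σ. Here z_{0.33} = -0.4399, z_{0.86} = 1.08.
So -0.00102 = μ − 0.4399σ and 0.334 = μ + 1.08σ.
Subtracting: σ = (0.334 − -0.00102)/(1.08 − (-0.4399)) = 0.22.
Then μ = -0.00102 − (-0.4399)·0.22 = 0.10.
Precision τ = 1/σ² = 1/0.2204² = 20.6.

μ = 0.10, τ = 20.6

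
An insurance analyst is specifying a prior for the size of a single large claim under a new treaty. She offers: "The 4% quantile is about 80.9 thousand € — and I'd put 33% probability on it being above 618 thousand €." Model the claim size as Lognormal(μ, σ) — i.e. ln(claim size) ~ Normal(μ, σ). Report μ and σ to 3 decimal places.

μ ≈ 6.018, σ ≈ 0.928

If T ~ Lognormal(μ,σ) then ln T ~ Normal(μ,σ), so the p-quantile of ln T is μ + z_p·σ.
ln(80.9) = 4.393 and ln(618) = 6.426; z_{0.04} = -1.751, z_{0.67} = 0.4399.
σ = (6.426 − 4.393)/(0.4399 − (-1.751)) = 0.928.
μ = 4.393 − (-1.751)·0.928 = 6.018.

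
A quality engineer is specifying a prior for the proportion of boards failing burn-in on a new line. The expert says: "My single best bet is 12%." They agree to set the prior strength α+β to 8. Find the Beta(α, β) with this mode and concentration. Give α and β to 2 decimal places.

α = 1.72, β = 6.28

For α,β > 1 the Beta mode is (α−1)/(α+β−2). With α+β = 8, the mode is (α−1)/6.
Set (α−1)/6 = 0.12 → α = 1 + 0.12·6 = 1.72.
β = 8 − α = 6.28.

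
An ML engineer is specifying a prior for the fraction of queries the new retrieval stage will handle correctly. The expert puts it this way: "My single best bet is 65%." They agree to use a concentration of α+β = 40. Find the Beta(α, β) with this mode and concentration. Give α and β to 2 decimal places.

For α,β > 1 the Beta mode is (α−1)/(α+β−2). With α+β = 40, the mode is (α−1)/38.
Set (α−1)/38 = 0.65 → α = 1 + 0.65·38 = 25.70.
β = 40 − α = 14.30.

α = 25.70, β = 14.30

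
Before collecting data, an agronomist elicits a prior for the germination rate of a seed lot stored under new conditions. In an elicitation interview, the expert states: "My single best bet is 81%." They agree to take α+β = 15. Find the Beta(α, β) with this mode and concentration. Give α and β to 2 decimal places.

α = 11.53, β = 3.47

For α,β > 1 the Beta mode is (α−1)/(α+β−2). With α+β = 15, the mode is (α−1)/13.
Set (α−1)/13 = 0.81 → α = 1 + 0.81·13 = 11.53.
β = 15 − α = 3.47.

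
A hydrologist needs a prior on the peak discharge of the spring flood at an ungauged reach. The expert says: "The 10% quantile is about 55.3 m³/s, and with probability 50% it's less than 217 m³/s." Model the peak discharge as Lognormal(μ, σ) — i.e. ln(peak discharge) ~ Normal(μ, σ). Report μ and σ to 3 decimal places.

μ ≈ 5.380, σ ≈ 1.067

If T ~ Lognormal(μ,σ) then ln T ~ Normal(μ,σ), so the p-quantile of ln T is μ + z_p·σ.
ln(55.3) = 4.013 and ln(217) = 5.38; z_{0.1} = -1.282, z_{0.5} = 0.
σ = (5.38 − 4.013)/(0 − (-1.282)) = 1.067.
μ = 4.013 − (-1.282)·1.067 = 5.380.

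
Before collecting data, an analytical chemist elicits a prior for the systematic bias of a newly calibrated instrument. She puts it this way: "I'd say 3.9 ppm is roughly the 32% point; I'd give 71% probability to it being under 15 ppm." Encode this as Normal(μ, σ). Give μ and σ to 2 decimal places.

μ = 8.98, σ = 10.87

The p-quantile of Normal(μ,σ) is μ + z_p·σ, with z_{0.32} = -0.4677 and z_{0.71} = 0.5534.
Eliminate σ: μ = (z₂·x₁ − z₁·x₂)/(z₂ − z₁) = (0.5534·3.9 − (-0.4677)·15)/1.021 = 8.98.
Then σ = (x₂ − x₁)/(z₂ − z₁) = (15 − 3.9)/1.021 = 10.87.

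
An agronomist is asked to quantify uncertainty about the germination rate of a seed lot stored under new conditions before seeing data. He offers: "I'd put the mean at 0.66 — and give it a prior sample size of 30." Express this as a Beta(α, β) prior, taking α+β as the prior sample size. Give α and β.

α = 19.8, β = 10.2

Under the effective-sample-size interpretation, Beta(α, β) has prior mean α/(α+β) and prior sample size α+β.
So α+β = 30 and α/(α+β) = 0.66, giving α = 0.66·30 = 19.8 and β = 30 − 19.8 = 10.2.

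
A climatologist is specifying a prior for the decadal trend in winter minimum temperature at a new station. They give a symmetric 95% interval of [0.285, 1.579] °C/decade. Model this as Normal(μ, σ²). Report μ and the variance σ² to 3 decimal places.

μ = 0.932, σ² = 0.109

A symmetric 95% interval runs μ ± z·σ with z = 1.96.
Half-width = 0.647, so σ = 0.647/1.96 = 0.3301 and σ² = 0.109.
μ is the interval midpoint, 0.932.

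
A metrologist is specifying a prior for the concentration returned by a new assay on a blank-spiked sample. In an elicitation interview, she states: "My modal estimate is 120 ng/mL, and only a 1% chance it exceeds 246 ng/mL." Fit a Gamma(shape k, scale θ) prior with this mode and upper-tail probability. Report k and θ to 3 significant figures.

k ≈ 10.5, θ ≈ 12.6

Gamma(k,θ) with k>1 has mode (k−1)θ, so θ = 120/(k−1).
Need P(X < 246) = 0.99 with θ tied to k this way. Start at k = 2, θ = 120: P(X<246) ≈ 0.607.
Too low — raise k to concentrate. Iterating converges to k ≈ 10.5.
Then θ = 120/(10.5−1) ≈ 12.6.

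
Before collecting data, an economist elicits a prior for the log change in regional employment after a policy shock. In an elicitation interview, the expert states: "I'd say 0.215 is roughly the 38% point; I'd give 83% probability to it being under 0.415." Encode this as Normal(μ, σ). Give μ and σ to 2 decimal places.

For Normal(μ,σ), the p-quantile is μ + z_p·σ. Here z_{0.38} = -0.3055, z_{0.83} = 0.9542.
So 0.215 = μ − 0.3055σ and 0.415 = μ + 0.9542σ.
Subtracting: σ = (0.415 − 0.215)/(0.9542 − (-0.3055)) = 0.16.
Then μ = 0.215 − (-0.3055)·0.16 = 0.26.

μ = 0.26, σ = 0.16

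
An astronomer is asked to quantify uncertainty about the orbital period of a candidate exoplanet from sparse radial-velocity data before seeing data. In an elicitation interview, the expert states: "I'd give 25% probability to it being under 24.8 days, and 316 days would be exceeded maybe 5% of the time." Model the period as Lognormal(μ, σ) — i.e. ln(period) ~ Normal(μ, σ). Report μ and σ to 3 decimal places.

μ ≈ 3.951, σ ≈ 1.097

If T ~ Lognormal(μ,σ) then ln T ~ Normal(μ,σ), so the p-quantile of ln T is μ + z_p·σ.
ln(24.8) = 3.211 and ln(316) = 5.756; z_{0.25} = -0.6745, z_{0.95} = 1.645.
σ = (5.756 − 3.211)/(1.645 − (-0.6745)) = 1.097.
μ = 3.211 − (-0.6745)·1.097 = 3.951.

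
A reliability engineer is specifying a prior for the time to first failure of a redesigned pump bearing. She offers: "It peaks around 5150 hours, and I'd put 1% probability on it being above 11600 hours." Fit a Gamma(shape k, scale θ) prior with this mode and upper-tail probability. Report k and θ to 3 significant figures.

Gamma(k,θ) with k>1 has mode (k−1)θ, so θ = 5150/(k−1).
Need P(X < 11600) = 0.99 with θ tied to k this way. Start at k = 2, θ = 5150: P(X<11600) ≈ 0.658.
Too low — raise k to concentrate. Iterating converges to k ≈ 8.28.
Then θ = 5150/(8.28−1) ≈ 708.

k ≈ 8.28, θ ≈ 708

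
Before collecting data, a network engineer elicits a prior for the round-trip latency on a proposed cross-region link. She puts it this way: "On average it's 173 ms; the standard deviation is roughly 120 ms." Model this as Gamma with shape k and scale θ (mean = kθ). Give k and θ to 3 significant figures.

k ≈ 2.08, θ ≈ 83.2

For Gamma(k, scale θ): mean = kθ, variance = kθ², so CV = 1/√k.
CV = SD/mean = 120/173 = 0.6936, hence k = 1/CV² = 2.08.
Then θ = mean/k = 173/2.08 = 83.2.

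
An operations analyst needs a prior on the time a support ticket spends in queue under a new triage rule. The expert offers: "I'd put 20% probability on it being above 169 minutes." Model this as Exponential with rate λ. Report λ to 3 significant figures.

λ ≈ 0.00952

P(T > 169.0) = e^(−λ·169.0) = 0.2, so λ = −ln(0.2)/169.0 = 0.00952.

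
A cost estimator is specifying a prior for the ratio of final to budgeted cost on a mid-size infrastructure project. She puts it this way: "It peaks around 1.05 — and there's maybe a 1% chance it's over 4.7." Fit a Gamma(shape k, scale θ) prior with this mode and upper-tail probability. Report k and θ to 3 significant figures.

k ≈ 2.8, θ ≈ 0.582

Gamma(k,θ) with k>1 has mode (k−1)θ, so θ = 1.05/(k−1).
Need P(X < 4.7) = 0.99 with θ tied to k this way. Start at k = 2, θ = 1.05: P(X<4.7) ≈ 0.938.
Too low — raise k to concentrate. Iterating converges to k ≈ 2.8.
Then θ = 1.05/(2.8−1) ≈ 0.582.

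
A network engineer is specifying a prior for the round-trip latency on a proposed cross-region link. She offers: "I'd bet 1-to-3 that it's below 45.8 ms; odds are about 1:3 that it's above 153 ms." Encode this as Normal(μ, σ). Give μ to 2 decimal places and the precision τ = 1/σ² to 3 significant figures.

The p-quantile of Normal(μ,σ) is μ + z_p·σ, with z_{0.25} = -0.6745 and z_{0.75} = 0.6745.
Eliminate σ: μ = (z₂·x₁ − z₁·x₂)/(z₂ − z₁) = (0.6745·45.8 − (-0.6745)·153)/1.349 = 99.40.
Then σ = (x₂ − x₁)/(z₂ − z₁) = (153 − 45.8)/1.349 = 79.47.
Precision τ = 1/σ² = 1/79.47² = 0.000158.

μ = 99.40, τ = 0.000158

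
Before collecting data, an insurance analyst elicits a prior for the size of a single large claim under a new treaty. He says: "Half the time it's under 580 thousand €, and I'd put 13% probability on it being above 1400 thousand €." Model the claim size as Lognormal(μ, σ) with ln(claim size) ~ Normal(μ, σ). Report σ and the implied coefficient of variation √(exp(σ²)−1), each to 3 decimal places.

σ ≈ 0.782, CV ≈ 0.919

If T ~ Lognormal(μ,σ) then ln T ~ Normal(μ,σ), so the p-quantile of ln T is μ + z_p·σ.
ln(580) = 6.363 and ln(1400) = 7.244; z_{0.5} = 0, z_{0.87} = 1.126.
σ = (7.244 − 6.363)/(1.126 − (0)) = 0.782.
μ = 6.363 − (0)·0.782 = 6.363.
CV = √(exp(σ²)−1) = √(exp(0.6120)−1) = 0.919.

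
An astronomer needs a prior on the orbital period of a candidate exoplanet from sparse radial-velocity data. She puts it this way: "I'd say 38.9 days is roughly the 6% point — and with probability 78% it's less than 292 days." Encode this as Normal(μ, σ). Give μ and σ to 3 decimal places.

For Normal(μ,σ), the p-quantile is μ + z_p·σ. Here z_{0.06} = -1.555, z_{0.78} = 0.7722.
So 38.9 = μ − 1.555σ and 292 = μ + 0.7722σ.
Subtracting: σ = (292 − 38.9)/(0.7722 − (-1.555)) = 108.768.
Then μ = 38.9 − (-1.555)·108.768 = 208.010.

μ = 208.010, σ = 108.768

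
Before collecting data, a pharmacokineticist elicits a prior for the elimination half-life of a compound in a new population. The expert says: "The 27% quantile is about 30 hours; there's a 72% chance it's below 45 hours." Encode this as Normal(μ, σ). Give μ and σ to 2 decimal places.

μ = 37.69, σ = 12.55

The p-quantile of Normal(μ,σ) is μ + z_p·σ, with z_{0.27} = -0.6128 and z_{0.72} = 0.5828.
Eliminate σ: μ = (z₂·x₁ − z₁·x₂)/(z₂ − z₁) = (0.5828·30 − (-0.6128)·45)/1.196 = 37.69.
Then σ = (x₂ − x₁)/(z₂ − z₁) = (45 − 30)/1.196 = 12.55.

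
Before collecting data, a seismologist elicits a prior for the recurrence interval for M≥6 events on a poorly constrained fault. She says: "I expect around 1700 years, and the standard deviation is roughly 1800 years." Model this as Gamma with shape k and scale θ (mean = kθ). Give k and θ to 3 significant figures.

For Gamma(k, scale θ): mean = kθ, variance = kθ², so CV = 1/√k.
CV = SD/mean = 1800/1700 = 1.059, hence k = 1/CV² = 0.892.
Then θ = mean/k = 1700/0.892 = 1910.

k ≈ 0.892, θ ≈ 1910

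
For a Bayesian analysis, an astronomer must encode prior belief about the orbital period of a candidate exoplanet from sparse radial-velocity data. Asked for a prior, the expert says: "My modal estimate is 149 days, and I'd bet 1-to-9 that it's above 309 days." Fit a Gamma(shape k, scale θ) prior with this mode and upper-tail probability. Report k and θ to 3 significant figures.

Gamma(k,θ) with k>1 has mode (k−1)θ, so θ = 149/(k−1).
Need P(X < 309) = 0.9 with θ tied to k this way. Start at k = 2, θ = 149: P(X<309) ≈ 0.614.
Too low — raise k to concentrate. Iterating converges to k ≈ 4.61.
Then θ = 149/(4.61−1) ≈ 41.3.

k ≈ 4.61, θ ≈ 41.3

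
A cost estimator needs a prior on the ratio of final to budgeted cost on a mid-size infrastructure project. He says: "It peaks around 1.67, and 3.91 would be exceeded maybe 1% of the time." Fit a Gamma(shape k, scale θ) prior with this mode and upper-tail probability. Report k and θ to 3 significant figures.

Gamma(k,θ) with k>1 has mode (k−1)θ, so θ = 1.67/(k−1).
Need P(X < 3.91) = 0.99 with θ tied to k this way. Start at k = 2, θ = 1.67: P(X<3.91) ≈ 0.679.
Too low — raise k to concentrate. Iterating converges to k ≈ 7.58.
Then θ = 1.67/(7.58−1) ≈ 0.254.

k ≈ 7.58, θ ≈ 0.254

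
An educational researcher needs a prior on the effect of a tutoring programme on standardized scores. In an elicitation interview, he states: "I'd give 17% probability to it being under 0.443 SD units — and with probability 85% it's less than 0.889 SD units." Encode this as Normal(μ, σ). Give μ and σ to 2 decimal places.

μ = 0.66, σ = 0.22

For Normal(μ,σ), the p-quantile is μ + z_p·σ. Here z_{0.17} = -0.9542, z_{0.85} = 1.036.
So 0.443 = μ − 0.9542σ and 0.889 = μ + 1.036σ.
Subtracting: σ = (0.889 − 0.443)/(1.036 − (-0.9542)) = 0.22.
Then μ = 0.443 − (-0.9542)·0.22 = 0.66.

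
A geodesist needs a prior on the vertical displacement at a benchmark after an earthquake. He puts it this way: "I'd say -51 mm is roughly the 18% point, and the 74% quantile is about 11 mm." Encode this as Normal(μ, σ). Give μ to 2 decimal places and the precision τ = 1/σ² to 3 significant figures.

μ = -14.59, τ = 0.000632

The p-quantile of Normal(μ,σ) is μ + z_p·σ, with z_{0.18} = -0.9154 and z_{0.74} = 0.6433.
Eliminate σ: μ = (z₂·x₁ − z₁·x₂)/(z₂ − z₁) = (0.6433·-51 − (-0.9154)·11)/1.559 = -14.59.
Then σ = (x₂ − x₁)/(z₂ − z₁) = (11 − -51)/1.559 = 39.78.
Precision τ = 1/σ² = 1/39.78² = 0.000632.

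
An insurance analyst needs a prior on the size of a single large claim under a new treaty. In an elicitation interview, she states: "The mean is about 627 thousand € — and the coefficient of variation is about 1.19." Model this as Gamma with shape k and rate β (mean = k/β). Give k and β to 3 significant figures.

k ≈ 0.706, β ≈ 0.00113

For Gamma(k, rate β): mean = k/β, variance = k/β², so CV = 1/√k.
CV = 1.19, hence k = 1/CV² = 0.706.
Then β = k/mean = 0.706/627 = 0.00113.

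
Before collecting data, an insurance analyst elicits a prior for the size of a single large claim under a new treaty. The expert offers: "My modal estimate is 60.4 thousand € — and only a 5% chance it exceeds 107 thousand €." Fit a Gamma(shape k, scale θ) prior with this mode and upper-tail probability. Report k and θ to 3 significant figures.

k ≈ 9.53, θ ≈ 7.08

Gamma(k,θ) with k>1 has mode (k−1)θ, so θ = 60.4/(k−1).
Need P(X < 107) = 0.95 with θ tied to k this way. Start at k = 2, θ = 60.4: P(X<107) ≈ 0.529.
Too low — raise k to concentrate. Iterating converges to k ≈ 9.53.
Then θ = 60.4/(9.53−1) ≈ 7.08.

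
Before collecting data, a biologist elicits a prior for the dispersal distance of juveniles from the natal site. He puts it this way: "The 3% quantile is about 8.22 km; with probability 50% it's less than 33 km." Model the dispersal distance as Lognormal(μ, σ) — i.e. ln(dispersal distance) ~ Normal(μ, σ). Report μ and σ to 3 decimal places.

If T ~ Lognormal(μ,σ) then ln T ~ Normal(μ,σ), so the p-quantile of ln T is μ + z_p·σ.
ln(8.22) = 2.107 and ln(33) = 3.497; z_{0.03} = -1.881, z_{0.5} = 0.
σ = (3.497 − 2.107)/(0 − (-1.881)) = 0.739.
μ = 2.107 − (-1.881)·0.739 = 3.497.

μ ≈ 3.497, σ ≈ 0.739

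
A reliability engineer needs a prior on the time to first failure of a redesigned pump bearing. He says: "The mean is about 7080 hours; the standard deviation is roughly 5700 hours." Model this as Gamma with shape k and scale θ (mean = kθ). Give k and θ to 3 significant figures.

For Gamma(k, scale θ): mean = kθ, variance = kθ², so CV = 1/√k.
CV = SD/mean = 5700/7080 = 0.8051, hence k = 1/CV² = 1.54.
Then θ = mean/k = 7080/1.54 = 4590.

k ≈ 1.54, θ ≈ 4590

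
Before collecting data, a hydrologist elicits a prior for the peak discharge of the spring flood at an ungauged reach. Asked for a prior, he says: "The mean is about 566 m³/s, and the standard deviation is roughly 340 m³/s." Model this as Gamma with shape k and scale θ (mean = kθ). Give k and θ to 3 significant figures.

k ≈ 2.77, θ ≈ 204

For Gamma(k, scale θ): mean = kθ, variance = kθ², so CV = 1/√k.
CV = SD/mean = 340/566 = 0.6007, hence k = 1/CV² = 2.77.
Then θ = mean/k = 566/2.77 = 204.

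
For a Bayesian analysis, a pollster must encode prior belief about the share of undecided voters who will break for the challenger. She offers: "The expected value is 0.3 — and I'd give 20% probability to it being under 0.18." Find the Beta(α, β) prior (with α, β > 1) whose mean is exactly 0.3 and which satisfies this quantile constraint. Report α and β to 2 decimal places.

With mean 0.3 fixed, write α = 0.3s, β = 0.7s where s = α+β.
Need P(θ < 0.18) = 0.2 under Beta(0.3s, 0.7s). Normal approximation: (q−m)/√(m(1−m)/s) ≈ z_{0.2} = -0.842, so s ≈ 0.3·0.7·(-0.842)²/(0.18−0.3)² = 10.3.
At s = 10.3: P(θ<0.18) ≈ 0.206. Adjusting to match 0.2 gives s ≈ 10.72.
So α = 0.3·10.72 ≈ 3.22, β = 0.7·10.72 ≈ 7.51.

α ≈ 3.22, β ≈ 7.51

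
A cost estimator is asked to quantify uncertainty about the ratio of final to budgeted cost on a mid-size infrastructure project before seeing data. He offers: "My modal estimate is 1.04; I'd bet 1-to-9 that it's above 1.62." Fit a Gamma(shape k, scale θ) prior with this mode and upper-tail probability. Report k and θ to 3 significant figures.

k ≈ 10.5, θ ≈ 0.109

Gamma(k,θ) with k>1 has mode (k−1)θ, so θ = 1.04/(k−1).
Need P(X < 1.62) = 0.9 with θ tied to k this way. Start at k = 2, θ = 1.04: P(X<1.62) ≈ 0.461.
Too low — raise k to concentrate. Iterating converges to k ≈ 10.5.
Then θ = 1.04/(10.5−1) ≈ 0.109.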